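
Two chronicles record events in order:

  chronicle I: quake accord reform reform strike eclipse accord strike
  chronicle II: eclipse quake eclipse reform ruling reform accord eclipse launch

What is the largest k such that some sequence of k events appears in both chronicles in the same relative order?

4

Match quake at chronicle I[1]=chronicle II[2]; then reform at chronicle I[3]=chronicle II[4]; then reform at chronicle I[4]=chronicle II[6]; then eclipse at chronicle I[6]=chronicle II[8] — 4 events in the same relative order in both. The LCS DP gives dp[8][9] = 4, so this is optimal.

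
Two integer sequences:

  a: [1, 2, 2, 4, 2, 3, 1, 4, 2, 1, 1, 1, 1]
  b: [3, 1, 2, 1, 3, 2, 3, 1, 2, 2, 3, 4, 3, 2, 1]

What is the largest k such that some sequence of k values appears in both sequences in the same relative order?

Pick 1 at a[1]=b[4], then 2 at a[2]=b[6], then 2 at a[3]=b[9], then 2 at a[5]=b[10], then 3 at a[6]=b[11], then 4 at a[8]=b[12], then 2 at a[9]=b[14], then 1 at a[13]=b[15]; all 8 values appear in both, in order. Since dp[13][15] = 8, nothing longer is possible.

8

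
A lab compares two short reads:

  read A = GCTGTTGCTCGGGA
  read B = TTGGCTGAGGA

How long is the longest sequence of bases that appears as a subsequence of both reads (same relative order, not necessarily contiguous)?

9

Taking T (read A #3, read B #2), then G (read A #4, read B #3), then G (read A #7, read B #4), then C (read A #8, read B #5), then T (read A #9, read B #6), then G (read A #11, read B #7), then G (read A #12, read B #9), then G (read A #13, read B #10), then A (read A #14, read B #11) gives a common subsequence of length 9. The LCS DP gives dp[14][11] = 9, so this is optimal.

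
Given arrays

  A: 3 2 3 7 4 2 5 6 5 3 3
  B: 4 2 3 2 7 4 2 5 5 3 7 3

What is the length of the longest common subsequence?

Let dp[i][j] be the LCS length of the first i values of A and the first j values of B. dp[i][j] = dp[i-1][j-1]+1 when the i-th and j-th values match, else max(dp[i-1][j], dp[i][j-1]).
    ·  4  2  3  2  7  4  2  5  5  3  7  3
 ·  0  0  0  0  0  0  0  0  0  0  0  0  0
 3  0  0  0  1  1  1  1  1  1  1  1  1  1
 2  0  0  1  1  2  2  2  2  2  2  2  2  2
 3  0  0  1  2  2  2  2  2  2  2  3  3  3
 7  0  0  1  2  2  3  3  3  3  3  3  4  4
 4  0  1  1  2  2  3  4  4  4  4  4  4  4
 2  0  1  2  2  3  3  4  5  5  5  5  5  5
 5  0  1  2  2  3  3  4  5  6  6  6  6  6
 6  0  1  2  2  3  3  4  5  6  6  6  6  6
 5  0  1  2  2  3  3  4  5  6  7  7  7  7
 3  0  1  2  3  3  3  4  5  6  7  8  8  8
 3  0  1  2  3  3  3  4  5  6  7  8  8  9
dp[11][12] = 9. One LCS (by backtracking along matches): 3, 2, 7, 4, 2, 5, 5, 3, 3.

9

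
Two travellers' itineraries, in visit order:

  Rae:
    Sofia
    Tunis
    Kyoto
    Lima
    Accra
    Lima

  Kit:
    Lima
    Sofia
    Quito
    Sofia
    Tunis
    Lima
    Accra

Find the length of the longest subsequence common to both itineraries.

Match Sofia at Rae[1]=Kit[4], Tunis at Rae[2]=Kit[5], Lima at Rae[4]=Kit[6], Accra at Rae[5]=Kit[7] — 4 stops in the same relative order in both. Since dp[6][7] = 4, nothing longer is possible.

4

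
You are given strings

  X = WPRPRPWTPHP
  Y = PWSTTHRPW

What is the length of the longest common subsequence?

5

Let dp[i][j] be the LCS length of the first i characters of X and the first j characters of Y. dp[i][j] = dp[i-1][j-1]+1 when the i-th and j-th characters match, else max(dp[i-1][j], dp[i][j-1]).
    ·  P  W  S  T  T  H  R  P  W
 ·  0  0  0  0  0  0  0  0  0  0
 W  0  0  1  1  1  1  1  1  1  1
 P  0  1  1  1  1  1  1  1  2  2
 R  0  1  1  1  1  1  1  2  2  2
 P  0  1  1  1  1  1  1  2  3  3
 R  0  1  1  1  1  1  1  2  3  3
 P  0  1  1  1  1  1  1  2  3  3
 W  0  1  2  2  2  2  2  2  3  4
 T  0  1  2  2  3  3  3  3  3  4
 P  0  1  2  2  3  3  3  3  4  4
 H  0  1  2  2  3  3  4  4  4  4
 P  0  1  2  2  3  3  4  4  5  5
dp[11][9] = 5. One LCS (by backtracking along matches): PWTHP.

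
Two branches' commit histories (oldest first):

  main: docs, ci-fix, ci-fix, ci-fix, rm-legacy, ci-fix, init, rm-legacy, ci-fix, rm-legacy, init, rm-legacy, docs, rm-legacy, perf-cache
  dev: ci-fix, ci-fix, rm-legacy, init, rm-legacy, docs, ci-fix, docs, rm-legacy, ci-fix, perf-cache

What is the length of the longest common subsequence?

9

Pick ci-fix [3,1], ci-fix [4,2], rm-legacy [5,3], init [7,4], rm-legacy [8,5], ci-fix [9,7], docs [13,8], rm-legacy [14,9], perf-cache [15,11]; all 9 commits appear in both, in order. dp[15][11] = 9 confirms this is the maximum.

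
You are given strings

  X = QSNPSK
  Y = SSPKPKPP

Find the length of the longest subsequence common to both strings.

Taking S [2,2], P [4,5], K [6,6] gives a common subsequence of length 3. The LCS DP gives dp[6][8] = 3, so this is optimal.

3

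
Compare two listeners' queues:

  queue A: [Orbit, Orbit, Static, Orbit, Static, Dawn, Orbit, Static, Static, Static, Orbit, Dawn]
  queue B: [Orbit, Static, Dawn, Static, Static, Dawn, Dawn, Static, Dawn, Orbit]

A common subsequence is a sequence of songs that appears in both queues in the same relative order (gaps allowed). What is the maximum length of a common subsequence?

7

One common subsequence of length 7: Orbit at queue A[4]=queue B[1], Static at queue A[5]=queue B[2], Dawn at queue A[6]=queue B[3], Static at queue A[8]=queue B[4], Static at queue A[9]=queue B[5], Static at queue A[10]=queue B[8], Orbit at queue A[11]=queue B[10]. Since dp[12][10] = 7, nothing longer is possible.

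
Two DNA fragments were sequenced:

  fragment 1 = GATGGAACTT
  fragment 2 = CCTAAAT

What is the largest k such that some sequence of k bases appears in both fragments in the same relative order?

Let dp[i][j] be the LCS length of the first i bases of fragment 1 and the first j bases of fragment 2. dp[i][j] = dp[i-1][j-1]+1 when the i-th and j-th bases match, else max(dp[i-1][j], dp[i][j-1]).
    ·  C  C  T  A  A  A  T
 ·  0  0  0  0  0  0  0  0
 G  0  0  0  0  0  0  0  0
 A  0  0  0  0  1  1  1  1
 T  0  0  0  1  1  1  1  2
 G  0  0  0  1  1  1  1  2
 G  0  0  0  1  1  1  1  2
 A  0  0  0  1  2  2  2  2
 A  0  0  0  1  2  3  3  3
 C  0  1  1  1  2  3  3  3
 T  0  1  1  2  2  3  3  4
 T  0  1  1  2  2  3  3  4
dp[10][7] = 4. One LCS (by backtracking along matches): AAAT.

4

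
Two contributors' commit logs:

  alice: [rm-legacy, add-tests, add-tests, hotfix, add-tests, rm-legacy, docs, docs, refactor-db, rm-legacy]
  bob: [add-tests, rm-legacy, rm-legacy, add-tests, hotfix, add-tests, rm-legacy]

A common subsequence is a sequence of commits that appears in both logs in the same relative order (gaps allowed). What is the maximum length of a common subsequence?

Taking rm-legacy at alice[1]=bob[3]; then add-tests at alice[3]=bob[4]; then hotfix at alice[4]=bob[5]; then add-tests at alice[5]=bob[6]; then rm-legacy at alice[10]=bob[7] gives a common subsequence of length 5. dp[10][7] = 5 confirms this is the maximum.

5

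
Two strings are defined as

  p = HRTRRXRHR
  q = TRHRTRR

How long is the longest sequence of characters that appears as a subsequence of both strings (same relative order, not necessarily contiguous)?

Let dp[i][j] be the LCS length of the first i characters of p and the first j characters of q. dp[i][j] = dp[i-1][j-1]+1 when the i-th and j-th characters match, else max(dp[i-1][j], dp[i][j-1]).
    ·  T  R  H  R  T  R  R
 ·  0  0  0  0  0  0  0  0
 H  0  0  0  1  1  1  1  1
 R  0  0  1  1  2  2  2  2
 T  0  1  1  1  2  3  3  3
 R  0  1  2  2  2  3  4  4
 R  0  1  2  2  3  3  4  5
 X  0  1  2  2  3  3  4  5
 R  0  1  2  2  3  3  4  5
 H  0  1  2  3  3  3  4  5
 R  0  1  2  3  4  4  4  5
dp[9][7] = 5. One LCS (by backtracking along matches): HRTRR.

5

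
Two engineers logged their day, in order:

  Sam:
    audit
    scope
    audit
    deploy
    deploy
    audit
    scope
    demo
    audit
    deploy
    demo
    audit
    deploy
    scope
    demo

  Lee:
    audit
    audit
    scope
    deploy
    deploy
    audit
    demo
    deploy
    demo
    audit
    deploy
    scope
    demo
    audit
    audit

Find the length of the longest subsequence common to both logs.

12

Match audit [1,2] → scope [2,3] → deploy [4,4] → deploy [5,5] → audit [6,6] → demo [8,7] → deploy [10,8] → demo [11,9] → audit [12,10] → deploy [13,11] → scope [14,12] → demo [15,13] — 12 tasks in the same relative order in both. dp[15][15] = 12 confirms this is the maximum.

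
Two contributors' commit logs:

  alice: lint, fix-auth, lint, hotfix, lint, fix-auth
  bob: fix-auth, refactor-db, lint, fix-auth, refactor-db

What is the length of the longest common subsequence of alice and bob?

3

One common subsequence of length 3: fix-auth at alice[2]=bob[1]; then lint at alice[5]=bob[3]; then fix-auth at alice[6]=bob[4], and the DP table's final entry dp[6][5] is also 3, so no common subsequence is longer.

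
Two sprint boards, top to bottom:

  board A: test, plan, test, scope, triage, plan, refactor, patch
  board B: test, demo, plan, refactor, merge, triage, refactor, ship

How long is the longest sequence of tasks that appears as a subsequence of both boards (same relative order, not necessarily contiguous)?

4

Pick test at board A[1]=board B[1], plan at board A[2]=board B[3], triage at board A[5]=board B[6], refactor at board A[7]=board B[7]; all 4 tasks appear in both, in order. Since dp[8][8] = 4, nothing longer is possible.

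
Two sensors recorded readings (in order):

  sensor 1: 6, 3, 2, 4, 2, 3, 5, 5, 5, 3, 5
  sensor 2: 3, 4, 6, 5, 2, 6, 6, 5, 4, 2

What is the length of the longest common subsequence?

One common subsequence of length 4: 6 [1,3], 2 [3,5], 4 [4,9], 2 [5,10]. dp[11][10] = 4 confirms this is the maximum.

4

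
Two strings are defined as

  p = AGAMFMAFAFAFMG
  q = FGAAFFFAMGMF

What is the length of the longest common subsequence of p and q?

8

One common subsequence of length 8: A (p #1, q #3), then A (p #3, q #4), then F (p #5, q #5), then F (p #8, q #6), then F (p #10, q #7), then A (p #11, q #8), then M (p #13, q #9), then G (p #14, q #10). Since dp[14][12] = 8, nothing longer is possible.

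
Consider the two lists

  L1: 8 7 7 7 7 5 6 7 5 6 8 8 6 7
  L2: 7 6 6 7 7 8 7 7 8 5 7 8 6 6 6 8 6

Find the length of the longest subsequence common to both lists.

9

Match 7 [2,4] → 7 [3,5] → 7 [4,7] → 7 [5,8] → 5 [6,10] → 6 [7,14] → 6 [10,15] → 8 [12,16] → 6 [13,17] — 9 values in the same relative order in both. dp[14][17] = 9 confirms this is the maximum.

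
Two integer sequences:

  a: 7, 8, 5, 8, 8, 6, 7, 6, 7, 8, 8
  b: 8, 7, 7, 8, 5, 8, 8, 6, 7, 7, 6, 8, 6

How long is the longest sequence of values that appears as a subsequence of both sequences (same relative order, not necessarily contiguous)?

Let dp[i][j] be the LCS length of the first i values of a and the first j values of b. dp[i][j] = dp[i-1][j-1]+1 when the i-th and j-th values match, else max(dp[i-1][j], dp[i][j-1]).
    ·  8  7  7  8  5  8  8  6  7  7  6  8  6
 ·  0  0  0  0  0  0  0  0  0  0  0  0  0  0
 7  0  0  1  1  1  1  1  1  1  1  1  1  1  1
 8  0  1  1  1  2  2  2  2  2  2  2  2  2  2
 5  0  1  1  1  2  3  3  3  3  3  3  3  3  3
 8  0  1  1  1  2  3  4  4  4  4  4  4  4  4
 8  0  1  1  1  2  3  4  5  5  5  5  5  5  5
 6  0  1  1  1  2  3  4  5  6  6  6  6  6  6
 7  0  1  2  2  2  3  4  5  6  7  7  7  7  7
 6  0  1  2  2  2  3  4  5  6  7  7  8  8  8
 7  0  1  2  3  3  3  4  5  6  7  8  8  8  8
 8  0  1  2  3  4  4  4  5  6  7  8  8  9  9
 8  0  1  2  3  4  4  5  5  6  7  8  8  9  9
dp[11][13] = 9. One LCS (by backtracking along matches): 7, 8, 5, 8, 8, 6, 7, 6, 8.

9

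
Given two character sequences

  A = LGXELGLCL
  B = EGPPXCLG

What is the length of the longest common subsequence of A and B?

Pick G (A #2, B #2) → X (A #3, B #5) → L (A #5, B #7) → G (A #6, B #8); all 4 characters appear in both, in order. The LCS DP gives dp[9][8] = 4, so this is optimal.

4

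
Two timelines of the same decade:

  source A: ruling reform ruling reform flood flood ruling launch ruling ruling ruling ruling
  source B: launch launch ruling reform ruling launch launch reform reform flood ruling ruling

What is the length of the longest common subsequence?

Taking ruling (source A #1, source B #3) → reform (source A #2, source B #4) → ruling (source A #3, source B #5) → reform (source A #4, source B #9) → flood (source A #6, source B #10) → ruling (source A #11, source B #11) → ruling (source A #12, source B #12) gives a common subsequence of length 7, and the DP table's final entry dp[12][12] is also 7, so no common subsequence is longer.

7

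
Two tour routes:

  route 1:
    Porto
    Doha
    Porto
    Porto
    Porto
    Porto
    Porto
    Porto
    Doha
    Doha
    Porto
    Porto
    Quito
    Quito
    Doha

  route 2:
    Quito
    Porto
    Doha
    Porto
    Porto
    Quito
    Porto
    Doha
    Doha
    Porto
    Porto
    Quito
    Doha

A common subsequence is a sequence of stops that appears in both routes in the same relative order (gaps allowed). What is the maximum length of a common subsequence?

Pick Porto at route 1[1]=route 2[2], Doha at route 1[2]=route 2[3], Porto at route 1[3]=route 2[4], Porto at route 1[4]=route 2[5], Porto at route 1[8]=route 2[7], Doha at route 1[9]=route 2[8], Doha at route 1[10]=route 2[9], Porto at route 1[11]=route 2[10], Porto at route 1[12]=route 2[11], Quito at route 1[14]=route 2[12], Doha at route 1[15]=route 2[13]; all 11 stops appear in both, in order. Since dp[15][13] = 11, nothing longer is possible.

11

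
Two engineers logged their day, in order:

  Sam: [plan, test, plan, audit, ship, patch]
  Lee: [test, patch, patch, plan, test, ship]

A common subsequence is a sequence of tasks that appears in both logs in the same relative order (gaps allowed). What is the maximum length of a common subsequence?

Taking plan [1,4], test [2,5], ship [5,6] gives a common subsequence of length 3. Since dp[6][6] = 3, nothing longer is possible.

3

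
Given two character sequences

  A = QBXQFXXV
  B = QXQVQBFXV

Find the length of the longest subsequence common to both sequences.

Taking Q [1,1]; then X [3,2]; then Q [4,5]; then F [5,7]; then X [7,8]; then V [8,9] gives a common subsequence of length 6. The LCS DP gives dp[8][9] = 6, so this is optimal.

6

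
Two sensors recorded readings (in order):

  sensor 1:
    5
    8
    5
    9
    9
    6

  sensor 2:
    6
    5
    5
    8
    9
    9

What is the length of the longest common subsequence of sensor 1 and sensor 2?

4

One common subsequence of length 4: 5 [1,3]; then 8 [2,4]; then 9 [4,5]; then 9 [5,6]. The LCS DP gives dp[6][6] = 4, so this is optimal.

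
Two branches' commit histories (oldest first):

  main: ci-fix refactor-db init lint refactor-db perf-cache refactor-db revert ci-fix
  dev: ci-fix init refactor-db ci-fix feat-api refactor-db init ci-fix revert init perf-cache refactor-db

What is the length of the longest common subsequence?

5

Taking ci-fix at main[1]=dev[4], refactor-db at main[2]=dev[6], init at main[3]=dev[10], perf-cache at main[6]=dev[11], refactor-db at main[7]=dev[12] gives a common subsequence of length 5. The LCS DP gives dp[9][12] = 5, so this is optimal.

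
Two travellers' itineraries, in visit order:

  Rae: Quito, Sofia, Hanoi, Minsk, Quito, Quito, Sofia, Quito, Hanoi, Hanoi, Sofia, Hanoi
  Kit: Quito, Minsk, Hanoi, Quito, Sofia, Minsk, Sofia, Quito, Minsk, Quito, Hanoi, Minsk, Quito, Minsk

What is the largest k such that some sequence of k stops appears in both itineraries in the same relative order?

Pick Quito [1,4], then Sofia [2,5], then Minsk [4,6], then Quito [5,8], then Quito [6,10], then Quito [8,13]; all 6 stops appear in both, in order. Since dp[12][14] = 6, nothing longer is possible.

6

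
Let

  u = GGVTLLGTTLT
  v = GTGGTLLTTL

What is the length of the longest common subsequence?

Match G at u[1]=v[3], then G at u[2]=v[4], then T at u[4]=v[5], then L at u[5]=v[6], then L at u[6]=v[7], then T at u[8]=v[8], then T at u[9]=v[9], then L at u[10]=v[10] — 8 characters in the same relative order in both. Since dp[11][10] = 8, nothing longer is possible.

8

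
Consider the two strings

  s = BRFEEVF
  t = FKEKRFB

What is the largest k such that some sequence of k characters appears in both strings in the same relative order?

Pick F at s[3]=t[1]; then E at s[4]=t[3]; then F at s[7]=t[6]; all 3 characters appear in both, in order. The LCS DP gives dp[7][7] = 3, so this is optimal.

3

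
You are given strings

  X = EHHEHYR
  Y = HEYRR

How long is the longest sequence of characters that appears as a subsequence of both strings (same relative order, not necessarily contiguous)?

Match H at X[3]=Y[1]; then E at X[4]=Y[2]; then Y at X[6]=Y[3]; then R at X[7]=Y[5] — 4 characters in the same relative order in both. Since dp[7][5] = 4, nothing longer is possible.

4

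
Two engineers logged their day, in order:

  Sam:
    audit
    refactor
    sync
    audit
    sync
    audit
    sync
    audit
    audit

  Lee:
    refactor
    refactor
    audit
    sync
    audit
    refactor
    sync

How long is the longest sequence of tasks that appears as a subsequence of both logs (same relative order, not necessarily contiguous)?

Pick refactor [2,2], audit [4,3], sync [5,4], audit [6,5], sync [7,7]; all 5 tasks appear in both, in order. Since dp[9][7] = 5, nothing longer is possible.

5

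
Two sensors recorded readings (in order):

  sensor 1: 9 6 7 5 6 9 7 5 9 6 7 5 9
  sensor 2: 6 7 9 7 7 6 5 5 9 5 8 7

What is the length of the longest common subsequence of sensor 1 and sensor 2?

7

One common subsequence of length 7: 6 [2,1], 7 [3,2], 9 [6,3], 7 [7,5], 5 [8,8], 9 [9,9], 7 [11,12], and the DP table's final entry dp[13][12] is also 7, so no common subsequence is longer.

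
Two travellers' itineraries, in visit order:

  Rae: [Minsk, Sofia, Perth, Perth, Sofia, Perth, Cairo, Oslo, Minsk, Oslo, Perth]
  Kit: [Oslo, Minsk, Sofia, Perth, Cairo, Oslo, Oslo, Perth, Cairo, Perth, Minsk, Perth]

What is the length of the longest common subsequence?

Taking Minsk (Rae #1, Kit #2), Sofia (Rae #2, Kit #3), Perth (Rae #3, Kit #4), Perth (Rae #4, Kit #8), Perth (Rae #6, Kit #10), Minsk (Rae #9, Kit #11), Perth (Rae #11, Kit #12) gives a common subsequence of length 7, and the DP table's final entry dp[11][12] is also 7, so no common subsequence is longer.

7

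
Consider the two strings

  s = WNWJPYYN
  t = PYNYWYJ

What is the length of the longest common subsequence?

One common subsequence of length 3: N at s[2]=t[3]; then W at s[3]=t[5]; then J at s[4]=t[7]. The LCS DP gives dp[8][7] = 3, so this is optimal.

3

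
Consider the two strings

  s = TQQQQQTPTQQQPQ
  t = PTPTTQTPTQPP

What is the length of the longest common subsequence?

Taking T at s[1]=t[5], Q at s[6]=t[6], T at s[7]=t[7], P at s[8]=t[8], T at s[9]=t[9], Q at s[10]=t[10], P at s[13]=t[12] gives a common subsequence of length 7. Since dp[14][12] = 7, nothing longer is possible.

7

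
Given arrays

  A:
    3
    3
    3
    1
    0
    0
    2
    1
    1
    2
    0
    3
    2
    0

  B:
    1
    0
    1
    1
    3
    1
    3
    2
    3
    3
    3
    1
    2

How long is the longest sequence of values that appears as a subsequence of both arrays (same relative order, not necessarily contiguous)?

Pick 1 [4,1] → 0 [5,2] → 1 [8,4] → 1 [9,6] → 2 [10,8] → 3 [12,11] → 2 [13,13]; all 7 values appear in both, in order. Since dp[14][13] = 7, nothing longer is possible.

7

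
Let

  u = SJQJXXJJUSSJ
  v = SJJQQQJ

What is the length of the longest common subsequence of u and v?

Pick S at u[1]=v[1] → J at u[2]=v[3] → Q at u[3]=v[6] → J at u[12]=v[7]; all 4 characters appear in both, in order. Since dp[12][7] = 4, nothing longer is possible.

4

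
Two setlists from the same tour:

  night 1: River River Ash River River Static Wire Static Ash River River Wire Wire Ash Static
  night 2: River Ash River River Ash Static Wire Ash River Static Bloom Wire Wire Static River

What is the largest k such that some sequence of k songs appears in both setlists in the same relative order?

One common subsequence of length 11: River (night 1 #2, night 2 #1), then Ash (night 1 #3, night 2 #2), then River (night 1 #4, night 2 #3), then River (night 1 #5, night 2 #4), then Static (night 1 #6, night 2 #6), then Wire (night 1 #7, night 2 #7), then Ash (night 1 #9, night 2 #8), then River (night 1 #10, night 2 #9), then Wire (night 1 #12, night 2 #12), then Wire (night 1 #13, night 2 #13), then Static (night 1 #15, night 2 #14). Since dp[15][15] = 11, nothing longer is possible.

11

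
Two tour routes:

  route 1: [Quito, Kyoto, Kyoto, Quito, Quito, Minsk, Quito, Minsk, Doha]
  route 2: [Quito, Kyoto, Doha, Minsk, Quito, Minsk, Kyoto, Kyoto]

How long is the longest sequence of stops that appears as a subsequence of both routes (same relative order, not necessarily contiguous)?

5

One common subsequence of length 5: Quito [1,1], then Kyoto [2,2], then Minsk [6,4], then Quito [7,5], then Minsk [8,6]. Since dp[9][8] = 5, nothing longer is possible.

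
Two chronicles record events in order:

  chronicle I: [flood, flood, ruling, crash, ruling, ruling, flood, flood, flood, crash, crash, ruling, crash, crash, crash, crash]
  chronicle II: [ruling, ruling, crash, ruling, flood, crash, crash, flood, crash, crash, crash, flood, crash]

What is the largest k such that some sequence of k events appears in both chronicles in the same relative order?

10

One common subsequence of length 10: ruling (chronicle I #3, chronicle II #2) → crash (chronicle I #4, chronicle II #3) → ruling (chronicle I #6, chronicle II #4) → flood (chronicle I #9, chronicle II #5) → crash (chronicle I #10, chronicle II #6) → crash (chronicle I #11, chronicle II #7) → crash (chronicle I #13, chronicle II #9) → crash (chronicle I #14, chronicle II #10) → crash (chronicle I #15, chronicle II #11) → crash (chronicle I #16, chronicle II #13). dp[16][13] = 10 confirms this is the maximum.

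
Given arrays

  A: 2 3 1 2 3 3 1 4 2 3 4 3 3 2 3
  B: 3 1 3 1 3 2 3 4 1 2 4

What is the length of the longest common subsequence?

Taking 3 (A #2, B #1), then 1 (A #3, B #2), then 3 (A #5, B #3), then 3 (A #6, B #5), then 2 (A #9, B #6), then 3 (A #10, B #7), then 4 (A #11, B #8), then 2 (A #14, B #10) gives a common subsequence of length 8, and the DP table's final entry dp[15][11] is also 8, so no common subsequence is longer.

8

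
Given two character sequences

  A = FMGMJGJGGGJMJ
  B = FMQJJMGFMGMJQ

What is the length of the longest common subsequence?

8

Pick F [1,1] → M [2,2] → J [5,4] → J [7,5] → G [8,7] → G [10,10] → M [12,11] → J [13,12]; all 8 characters appear in both, in order. Since dp[13][13] = 8, nothing longer is possible.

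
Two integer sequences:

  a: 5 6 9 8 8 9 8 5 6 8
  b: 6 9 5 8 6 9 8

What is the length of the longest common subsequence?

5

Match 6 (a #2, b #1); then 9 (a #3, b #2); then 8 (a #4, b #4); then 9 (a #6, b #6); then 8 (a #10, b #7) — 5 values in the same relative order in both. dp[10][7] = 5 confirms this is the maximum.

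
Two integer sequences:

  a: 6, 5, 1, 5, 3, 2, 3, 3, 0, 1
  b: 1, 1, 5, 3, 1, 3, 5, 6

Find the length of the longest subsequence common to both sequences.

Pick 1 [3,2], 5 [4,3], 3 [5,4], 3 [7,6]; all 4 values appear in both, in order. dp[10][8] = 4 confirms this is the maximum.

4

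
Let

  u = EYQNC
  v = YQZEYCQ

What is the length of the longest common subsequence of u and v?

3

Match E [1,4], Y [2,5], Q [3,7] — 3 characters in the same relative order in both. The LCS DP gives dp[5][7] = 3, so this is optimal.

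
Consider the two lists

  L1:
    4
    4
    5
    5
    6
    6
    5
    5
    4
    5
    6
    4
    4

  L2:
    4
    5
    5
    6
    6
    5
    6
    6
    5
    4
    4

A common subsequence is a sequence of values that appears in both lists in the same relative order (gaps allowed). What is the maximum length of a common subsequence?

9

Pick 4 [2,1], then 5 [3,2], then 5 [4,3], then 6 [5,4], then 6 [6,5], then 5 [7,6], then 5 [10,9], then 4 [12,10], then 4 [13,11]; all 9 values appear in both, in order. The LCS DP gives dp[13][11] = 9, so this is optimal.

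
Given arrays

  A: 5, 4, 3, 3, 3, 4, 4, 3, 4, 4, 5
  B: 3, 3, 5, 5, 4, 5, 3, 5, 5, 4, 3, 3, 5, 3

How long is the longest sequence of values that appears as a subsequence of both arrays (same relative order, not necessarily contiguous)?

6

Pick 5 [1,4], then 4 [2,5], then 3 [3,7], then 3 [4,11], then 3 [5,12], then 3 [8,14]; all 6 values appear in both, in order. dp[11][14] = 6 confirms this is the maximum.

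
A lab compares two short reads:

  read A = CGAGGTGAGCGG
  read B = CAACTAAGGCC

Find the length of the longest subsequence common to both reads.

6

Let dp[i][j] be the LCS length of the first i bases of read A and the first j bases of read B. dp[i][j] = dp[i-1][j-1]+1 when the i-th and j-th bases match, else max(dp[i-1][j], dp[i][j-1]).
    ·  C  A  A  C  T  A  A  G  G  C  C
 ·  0  0  0  0  0  0  0  0  0  0  0  0
 C  0  1  1  1  1  1  1  1  1  1  1  1
 G  0  1  1  1  1  1  1  1  2  2  2  2
 A  0  1  2  2  2  2  2  2  2  2  2  2
 G  0  1  2  2  2  2  2  2  3  3  3  3
 G  0  1  2  2  2  2  2  2  3  4  4  4
 T  0  1  2  2  2  3  3  3  3  4  4  4
 G  0  1  2  2  2  3  3  3  4  4  4  4
 A  0  1  2  3  3  3  4  4  4  4  4  4
 G  0  1  2  3  3  3  4  4  5  5  5  5
 C  0  1  2  3  4  4  4  4  5  5  6  6
 G  0  1  2  3  4  4  4  4  5  6  6  6
 G  0  1  2  3  4  4  4  4  5  6  6  6
dp[12][11] = 6. One LCS (by backtracking along matches): CATGGC.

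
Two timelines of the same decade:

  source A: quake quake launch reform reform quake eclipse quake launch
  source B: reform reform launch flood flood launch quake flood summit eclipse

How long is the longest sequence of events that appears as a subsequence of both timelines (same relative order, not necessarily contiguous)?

Match reform [4,1]; then reform [5,2]; then quake [6,7]; then eclipse [7,10] — 4 events in the same relative order in both. The LCS DP gives dp[9][10] = 4, so this is optimal.

4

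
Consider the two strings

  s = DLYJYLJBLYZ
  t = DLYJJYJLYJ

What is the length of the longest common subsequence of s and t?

Taking D (s #1, t #1); then L (s #2, t #2); then Y (s #3, t #3); then J (s #4, t #5); then Y (s #5, t #6); then J (s #7, t #7); then L (s #9, t #8); then Y (s #10, t #9) gives a common subsequence of length 8, and the DP table's final entry dp[11][10] is also 8, so no common subsequence is longer.

8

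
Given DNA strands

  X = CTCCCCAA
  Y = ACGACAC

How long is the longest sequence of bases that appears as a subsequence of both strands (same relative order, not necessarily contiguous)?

Let dp[i][j] be the LCS length of the first i bases of X and the first j bases of Y. dp[i][j] = dp[i-1][j-1]+1 when the i-th and j-th bases match, else max(dp[i-1][j], dp[i][j-1]).
    ·  A  C  G  A  C  A  C
 ·  0  0  0  0  0  0  0  0
 C  0  0  1  1  1  1  1  1
 T  0  0  1  1  1  1  1  1
 C  0  0  1  1  1  2  2  2
 C  0  0  1  1  1  2  2  3
 C  0  0  1  1  1  2  2  3
 C  0  0  1  1  1  2  2  3
 A  0  1  1  1  2  2  3  3
 A  0  1  1  1  2  2  3  3
dp[8][7] = 3. One LCS (by backtracking along matches): CCC.

3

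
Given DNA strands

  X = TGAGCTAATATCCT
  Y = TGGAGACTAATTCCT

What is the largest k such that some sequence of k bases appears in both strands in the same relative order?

13

One common subsequence of length 13: T at X[1]=Y[1], G at X[2]=Y[3], A at X[3]=Y[4], G at X[4]=Y[5], C at X[5]=Y[7], T at X[6]=Y[8], A at X[7]=Y[9], A at X[8]=Y[10], T at X[9]=Y[11], T at X[11]=Y[12], C at X[12]=Y[13], C at X[13]=Y[14], T at X[14]=Y[15]. dp[14][15] = 13 confirms this is the maximum.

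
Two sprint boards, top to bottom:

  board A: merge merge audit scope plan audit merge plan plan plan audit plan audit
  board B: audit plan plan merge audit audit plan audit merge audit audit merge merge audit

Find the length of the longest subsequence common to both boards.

One common subsequence of length 7: merge (board A #1, board B #4), then audit (board A #3, board B #6), then plan (board A #5, board B #7), then audit (board A #6, board B #8), then merge (board A #7, board B #9), then audit (board A #11, board B #11), then audit (board A #13, board B #14). Since dp[13][14] = 7, nothing longer is possible.

7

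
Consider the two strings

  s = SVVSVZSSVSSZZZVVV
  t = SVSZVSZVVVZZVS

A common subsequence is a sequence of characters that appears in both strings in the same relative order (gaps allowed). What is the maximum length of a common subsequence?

10

Taking S (s #1, t #1), V (s #3, t #2), S (s #4, t #3), Z (s #6, t #4), V (s #9, t #5), S (s #11, t #6), Z (s #12, t #7), Z (s #13, t #11), Z (s #14, t #12), V (s #15, t #13) gives a common subsequence of length 10. The LCS DP gives dp[17][14] = 10, so this is optimal.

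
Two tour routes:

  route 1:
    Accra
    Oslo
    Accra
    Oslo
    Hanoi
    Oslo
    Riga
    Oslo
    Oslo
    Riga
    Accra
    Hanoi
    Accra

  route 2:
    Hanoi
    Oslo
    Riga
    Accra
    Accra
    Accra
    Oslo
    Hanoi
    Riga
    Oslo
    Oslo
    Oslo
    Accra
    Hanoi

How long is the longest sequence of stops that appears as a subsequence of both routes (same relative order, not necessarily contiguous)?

9

Taking Accra at route 1[1]=route 2[5] → Accra at route 1[3]=route 2[6] → Oslo at route 1[4]=route 2[7] → Hanoi at route 1[5]=route 2[8] → Oslo at route 1[6]=route 2[10] → Oslo at route 1[8]=route 2[11] → Oslo at route 1[9]=route 2[12] → Accra at route 1[11]=route 2[13] → Hanoi at route 1[12]=route 2[14] gives a common subsequence of length 9. The LCS DP gives dp[13][14] = 9, so this is optimal.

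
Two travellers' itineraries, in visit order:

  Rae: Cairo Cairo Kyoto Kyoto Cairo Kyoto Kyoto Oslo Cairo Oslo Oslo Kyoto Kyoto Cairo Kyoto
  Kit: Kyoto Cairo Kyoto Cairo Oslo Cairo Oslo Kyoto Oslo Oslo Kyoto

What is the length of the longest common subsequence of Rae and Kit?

8

Match Cairo (Rae #2, Kit #2), then Kyoto (Rae #4, Kit #3), then Cairo (Rae #5, Kit #4), then Oslo (Rae #8, Kit #5), then Cairo (Rae #9, Kit #6), then Oslo (Rae #10, Kit #9), then Oslo (Rae #11, Kit #10), then Kyoto (Rae #15, Kit #11) — 8 stops in the same relative order in both, and the DP table's final entry dp[15][11] is also 8, so no common subsequence is longer.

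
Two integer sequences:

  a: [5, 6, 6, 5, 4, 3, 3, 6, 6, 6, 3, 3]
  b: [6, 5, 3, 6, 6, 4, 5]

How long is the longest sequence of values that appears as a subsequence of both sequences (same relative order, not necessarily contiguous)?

5

Taking 6 at a[3]=b[1], 5 at a[4]=b[2], 3 at a[7]=b[3], 6 at a[8]=b[4], 6 at a[9]=b[5] gives a common subsequence of length 5, and the DP table's final entry dp[12][7] is also 5, so no common subsequence is longer.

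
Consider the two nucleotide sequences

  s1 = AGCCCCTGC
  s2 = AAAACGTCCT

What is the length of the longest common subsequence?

Let dp[i][j] be the LCS length of the first i bases of s1 and the first j bases of s2. dp[i][j] = dp[i-1][j-1]+1 when the i-th and j-th bases match, else max(dp[i-1][j], dp[i][j-1]).
    ·  A  A  A  A  C  G  T  C  C  T
 ·  0  0  0  0  0  0  0  0  0  0  0
 A  0  1  1  1  1  1  1  1  1  1  1
 G  0  1  1  1  1  1  2  2  2  2  2
 C  0  1  1  1  1  2  2  2  3  3  3
 C  0  1  1  1  1  2  2  2  3  4  4
 C  0  1  1  1  1  2  2  2  3  4  4
 C  0  1  1  1  1  2  2  2  3  4  4
 T  0  1  1  1  1  2  2  3  3  4  5
 G  0  1  1  1  1  2  3  3  3  4  5
 C  0  1  1  1  1  2  3  3  4  4  5
dp[9][10] = 5. One LCS (by backtracking along matches): AGCCT.

5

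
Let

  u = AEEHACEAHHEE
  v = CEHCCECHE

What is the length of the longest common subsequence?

Pick E [3,2], H [4,3], C [6,5], E [7,6], H [10,8], E [12,9]; all 6 characters appear in both, in order. The LCS DP gives dp[12][9] = 6, so this is optimal.

6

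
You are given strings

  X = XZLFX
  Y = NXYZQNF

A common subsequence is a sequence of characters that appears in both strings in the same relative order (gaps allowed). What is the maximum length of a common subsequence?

3

Taking X [1,2], Z [2,4], F [4,7] gives a common subsequence of length 3. Since dp[5][7] = 3, nothing longer is possible.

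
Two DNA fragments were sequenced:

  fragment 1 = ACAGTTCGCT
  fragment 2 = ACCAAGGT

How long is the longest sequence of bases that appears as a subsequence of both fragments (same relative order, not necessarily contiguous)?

One common subsequence of length 6: A [1,1], C [2,3], A [3,5], G [4,6], G [8,7], T [10,8]. dp[10][8] = 6 confirms this is the maximum.

6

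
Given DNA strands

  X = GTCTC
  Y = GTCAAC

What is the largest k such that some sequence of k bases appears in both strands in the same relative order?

Let dp[i][j] be the LCS length of the first i bases of X and the first j bases of Y. dp[i][j] = dp[i-1][j-1]+1 when the i-th and j-th bases match, else max(dp[i-1][j], dp[i][j-1]).
    ·  G  T  C  A  A  C
 ·  0  0  0  0  0  0  0
 G  0  1  1  1  1  1  1
 T  0  1  2  2  2  2  2
 C  0  1  2  3  3  3  3
 T  0  1  2  3  3  3  3
 C  0  1  2  3  3  3  4
dp[5][6] = 4. One LCS (by backtracking along matches): GTCC.

4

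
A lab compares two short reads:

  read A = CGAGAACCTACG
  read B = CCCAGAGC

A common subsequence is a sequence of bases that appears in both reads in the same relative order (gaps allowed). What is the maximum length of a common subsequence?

5

Match C [1,3], then G [2,5], then A [3,6], then G [4,7], then C [11,8] — 5 bases in the same relative order in both, and the DP table's final entry dp[12][8] is also 5, so no common subsequence is longer.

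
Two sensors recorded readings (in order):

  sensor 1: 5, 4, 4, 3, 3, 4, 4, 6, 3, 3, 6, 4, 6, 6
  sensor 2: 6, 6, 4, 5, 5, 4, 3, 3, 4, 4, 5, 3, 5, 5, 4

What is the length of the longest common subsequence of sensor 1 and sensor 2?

8

Pick 5 at sensor 1[1]=sensor 2[5], 4 at sensor 1[3]=sensor 2[6], 3 at sensor 1[4]=sensor 2[7], 3 at sensor 1[5]=sensor 2[8], 4 at sensor 1[6]=sensor 2[9], 4 at sensor 1[7]=sensor 2[10], 3 at sensor 1[9]=sensor 2[12], 4 at sensor 1[12]=sensor 2[15]; all 8 values appear in both, in order. dp[14][15] = 8 confirms this is the maximum.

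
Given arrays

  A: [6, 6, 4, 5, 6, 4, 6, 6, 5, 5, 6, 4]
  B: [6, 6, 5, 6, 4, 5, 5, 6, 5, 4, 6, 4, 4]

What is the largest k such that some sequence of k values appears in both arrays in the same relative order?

9

Pick 6 [1,1]; then 6 [2,2]; then 5 [4,3]; then 6 [5,4]; then 4 [6,5]; then 6 [8,8]; then 5 [9,9]; then 6 [11,11]; then 4 [12,13]; all 9 values appear in both, in order, and the DP table's final entry dp[12][13] is also 9, so no common subsequence is longer.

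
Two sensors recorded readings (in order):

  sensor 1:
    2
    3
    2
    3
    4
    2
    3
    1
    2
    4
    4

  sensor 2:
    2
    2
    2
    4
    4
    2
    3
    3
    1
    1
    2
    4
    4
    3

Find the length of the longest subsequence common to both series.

Taking 2 [1,2] → 2 [3,3] → 4 [5,5] → 2 [6,6] → 3 [7,8] → 1 [8,10] → 2 [9,11] → 4 [10,12] → 4 [11,13] gives a common subsequence of length 9. The LCS DP gives dp[11][14] = 9, so this is optimal.

9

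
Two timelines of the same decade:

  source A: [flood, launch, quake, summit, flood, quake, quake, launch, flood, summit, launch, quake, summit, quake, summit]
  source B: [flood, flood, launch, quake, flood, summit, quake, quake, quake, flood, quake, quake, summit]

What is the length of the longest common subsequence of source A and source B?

Match flood [1,2] → launch [2,3] → quake [3,4] → summit [4,6] → quake [6,8] → quake [7,9] → flood [9,10] → quake [12,11] → quake [14,12] → summit [15,13] — 10 events in the same relative order in both. The LCS DP gives dp[15][13] = 10, so this is optimal.

10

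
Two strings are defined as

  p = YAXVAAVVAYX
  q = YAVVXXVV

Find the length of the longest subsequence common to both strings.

5

Pick Y (p #1, q #1); then A (p #2, q #2); then X (p #3, q #6); then V (p #7, q #7); then V (p #8, q #8); all 5 characters appear in both, in order. dp[11][8] = 5 confirms this is the maximum.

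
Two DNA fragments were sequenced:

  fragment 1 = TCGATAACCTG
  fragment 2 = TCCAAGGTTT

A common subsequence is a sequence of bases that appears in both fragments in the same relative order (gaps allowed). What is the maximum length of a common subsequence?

Let dp[i][j] be the LCS length of the first i bases of fragment 1 and the first j bases of fragment 2. dp[i][j] = dp[i-1][j-1]+1 when the i-th and j-th bases match, else max(dp[i-1][j], dp[i][j-1]).
    ·  T  C  C  A  A  G  G  T  T  T
 ·  0  0  0  0  0  0  0  0  0  0  0
 T  0  1  1  1  1  1  1  1  1  1  1
 C  0  1  2  2  2  2  2  2  2  2  2
 G  0  1  2  2  2  2  3  3  3  3  3
 A  0  1  2  2  3  3  3  3  3  3  3
 T  0  1  2  2  3  3  3  3  4  4  4
 A  0  1  2  2  3  4  4  4  4  4  4
 A  0  1  2  2  3  4  4  4  4  4  4
 C  0  1  2  3  3  4  4  4  4  4  4
 C  0  1  2  3  3  4  4  4  4  4  4
 T  0  1  2  3  3  4  4  4  5  5  5
 G  0  1  2  3  3  4  5  5  5  5  5
dp[11][10] = 5. One LCS (by backtracking along matches): TCGTT.

5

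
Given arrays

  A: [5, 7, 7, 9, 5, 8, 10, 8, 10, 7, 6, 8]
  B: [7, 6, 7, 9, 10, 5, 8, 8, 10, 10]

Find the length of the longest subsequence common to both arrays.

Let dp[i][j] be the LCS length of the first i values of A and the first j values of B. dp[i][j] = dp[i-1][j-1]+1 when the i-th and j-th values match, else max(dp[i-1][j], dp[i][j-1]).
    ·  7  6  7  9 10  5  8  8 10 10
 ·  0  0  0  0  0  0  0  0  0  0  0
 5  0  0  0  0  0  0  1  1  1  1  1
 7  0  1  1  1  1  1  1  1  1  1  1
 7  0  1  1  2  2  2  2  2  2  2  2
 9  0  1  1  2  3  3  3  3  3  3  3
 5  0  1  1  2  3  3  4  4  4  4  4
 8  0  1  1  2  3  3  4  5  5  5  5
10  0  1  1  2  3  4  4  5  5  6  6
 8  0  1  1  2  3  4  4  5  6  6  6
10  0  1  1  2  3  4  4  5  6  7  7
 7  0  1  1  2  3  4  4  5  6  7  7
 6  0  1  2  2  3  4  4  5  6  7  7
 8  0  1  2  2  3  4  4  5  6  7  7
dp[12][10] = 7. One LCS (by backtracking along matches): 7, 7, 9, 5, 8, 10, 10.

7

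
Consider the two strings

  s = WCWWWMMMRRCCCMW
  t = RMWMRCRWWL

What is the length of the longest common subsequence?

5

Let dp[i][j] be the LCS length of the first i characters of s and the first j characters of t. dp[i][j] = dp[i-1][j-1]+1 when the i-th and j-th characters match, else max(dp[i-1][j], dp[i][j-1]).
    ·  R  M  W  M  R  C  R  W  W  L
 ·  0  0  0  0  0  0  0  0  0  0  0
 W  0  0  0  1  1  1  1  1  1  1  1
 C  0  0  0  1  1  1  2  2  2  2  2
 W  0  0  0  1  1  1  2  2  3  3  3
 W  0  0  0  1  1  1  2  2  3  4  4
 W  0  0  0  1  1  1  2  2  3  4  4
 M  0  0  1  1  2  2  2  2  3  4  4
 M  0  0  1  1  2  2  2  2  3  4  4
 M  0  0  1  1  2  2  2  2  3  4  4
 R  0  1  1  1  2  3  3  3  3  4  4
 R  0  1  1  1  2  3  3  4  4  4  4
 C  0  1  1  1  2  3  4  4  4  4  4
 C  0  1  1  1  2  3  4  4  4  4  4
 C  0  1  1  1  2  3  4  4  4  4  4
 M  0  1  2  2  2  3  4  4  4  4  4
 W  0  1  2  3  3  3  4  4  5  5  5
dp[15][10] = 5. One LCS (by backtracking along matches): WMRRW.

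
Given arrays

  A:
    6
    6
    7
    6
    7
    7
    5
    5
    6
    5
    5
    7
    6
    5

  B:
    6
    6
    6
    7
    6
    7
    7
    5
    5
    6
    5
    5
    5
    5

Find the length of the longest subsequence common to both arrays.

Pick 6 at A[1]=B[2] → 6 at A[2]=B[3] → 7 at A[3]=B[4] → 6 at A[4]=B[5] → 7 at A[5]=B[6] → 7 at A[6]=B[7] → 5 at A[7]=B[8] → 5 at A[8]=B[9] → 6 at A[9]=B[10] → 5 at A[10]=B[12] → 5 at A[11]=B[13] → 5 at A[14]=B[14]; all 12 values appear in both, in order. dp[14][14] = 12 confirms this is the maximum.

12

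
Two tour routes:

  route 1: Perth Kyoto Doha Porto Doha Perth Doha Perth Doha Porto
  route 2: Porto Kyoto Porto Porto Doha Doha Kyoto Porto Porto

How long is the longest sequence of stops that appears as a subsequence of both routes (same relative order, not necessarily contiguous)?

Match Kyoto (route 1 #2, route 2 #2); then Porto (route 1 #4, route 2 #4); then Doha (route 1 #5, route 2 #5); then Doha (route 1 #7, route 2 #6); then Porto (route 1 #10, route 2 #9) — 5 stops in the same relative order in both. dp[10][9] = 5 confirms this is the maximum.

5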